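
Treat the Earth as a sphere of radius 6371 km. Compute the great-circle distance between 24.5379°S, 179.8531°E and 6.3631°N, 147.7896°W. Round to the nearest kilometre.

Δλ = -147.7896 − 179.8531 = -327.6427°; wrapped into (−180°, 180°]: 32.3573°.
Δφ = 6.3631 − -24.5379 = 30.9010°.
a = sin²(Δφ/2) + cos φ₁ · cos φ₂ · sin²(Δλ/2) = 0.141162.
c = 2·atan2(√a, √(1−a)) = 0.77034 rad → d = 6371·c ≈ 4907.81 km.

4908 km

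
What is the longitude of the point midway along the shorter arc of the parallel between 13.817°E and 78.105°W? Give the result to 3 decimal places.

32.144°W

Signed shortest Δλ from +13.817° to -78.105° is -91.922°.
Midpoint longitude = +13.817° + (-91.922°)/2 = +13.817° − 45.961° = -32.144°.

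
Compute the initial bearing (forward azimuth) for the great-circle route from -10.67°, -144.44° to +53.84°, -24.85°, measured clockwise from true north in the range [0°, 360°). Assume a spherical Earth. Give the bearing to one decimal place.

Δλ = -24.85 − -144.44 = 119.59°.
θ = atan2( sin Δλ · cos φ₂ , cos φ₁ · sin φ₂ − sin φ₁ · cos φ₂ · cos Δλ )
  = atan2(0.51309, 0.73947) = 34.755° → normalised to [0°, 360°): 34.755°.

34.8°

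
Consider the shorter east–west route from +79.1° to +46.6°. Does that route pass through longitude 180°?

No

Signed shortest Δλ = ((46.6 − 79.1 + 180) mod 360) − 180 = -32.5°.
Going west by 32.5° from +79.1° reaches +46.6° without touching 180°.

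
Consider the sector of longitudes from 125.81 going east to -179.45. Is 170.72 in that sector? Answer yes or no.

Band width going east from +125.81° to -179.45°: ((-179.45 − 125.81) mod 360) = 54.74°.
Offset of +170.72° east of the west edge: ((170.72 − 125.81) mod 360) = 44.91°.
44.91° ≤ 54.74° ⇒ inside.

Yes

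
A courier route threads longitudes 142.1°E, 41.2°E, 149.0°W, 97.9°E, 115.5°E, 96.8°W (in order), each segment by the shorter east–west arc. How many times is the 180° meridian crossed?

3

Leg 1: +142.1° → +41.2°, shortest Δλ = -100.9° (west) — does not cross 180°.
Leg 2: +41.2° → -149.0°, shortest Δλ = 169.8° (east) — crosses 180°.
Leg 3: -149.0° → +97.9°, shortest Δλ = -113.1° (west) — crosses 180°.
Leg 4: +97.9° → +115.5°, shortest Δλ = 17.6° (east) — does not cross 180°.
Leg 5: +115.5° → -96.8°, shortest Δλ = 147.7° (east) — crosses 180°.
Total crossings: 3.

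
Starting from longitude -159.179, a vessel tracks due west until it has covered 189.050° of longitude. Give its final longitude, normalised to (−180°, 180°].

+11.771°

Start at -159.179°; shift −189.050° → -348.229°.
-348.229° lies outside (−180°, 180°]; add 360° → +11.771°.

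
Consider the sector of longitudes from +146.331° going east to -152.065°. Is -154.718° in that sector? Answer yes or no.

Band width going east from +146.331° to -152.065°: ((-152.065 − 146.331) mod 360) = 61.604°.
Offset of -154.718° east of the west edge: ((-154.718 − 146.331) mod 360) = 58.951°.
58.951° ≤ 61.604° ⇒ inside.

Yes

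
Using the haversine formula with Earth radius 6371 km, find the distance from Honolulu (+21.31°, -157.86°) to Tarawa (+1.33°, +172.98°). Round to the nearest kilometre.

Δλ = 172.98 − -157.86 = 330.84°; wrapped into (−180°, 180°]: -29.16°.
Δφ = 1.33 − 21.31 = -19.98°.
a = sin²(Δφ/2) + cos φ₁ · cos φ₂ · sin²(Δλ/2) = 0.089114.
c = 2·atan2(√a, √(1−a)) = 0.60628 rad → d = 6371·c ≈ 3862.63 km.

3863 km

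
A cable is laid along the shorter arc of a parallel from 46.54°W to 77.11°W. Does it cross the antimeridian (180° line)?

Signed shortest Δλ = ((-77.11 − -46.54 + 180) mod 360) − 180 = -30.57°.
Going west by 30.57° from -46.54° reaches -77.11° without touching 180°.

No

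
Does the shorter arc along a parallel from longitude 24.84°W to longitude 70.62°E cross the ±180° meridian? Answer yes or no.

Signed shortest Δλ = ((70.62 − -24.84 + 180) mod 360) − 180 = 95.46°.
Going east by 95.46° from -24.84° reaches +70.62° without touching 180°.

No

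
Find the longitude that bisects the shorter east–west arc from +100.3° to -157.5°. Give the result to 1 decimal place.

Signed shortest Δλ from +100.3° to -157.5° is +102.2°.
Midpoint longitude = +100.3° + (+102.2°)/2 = +100.3° + 51.1° = +151.4°.
(The naïve average (+100.3 + -157.5)/2 = -28.6° is on the wrong side of the globe.)

+151.4°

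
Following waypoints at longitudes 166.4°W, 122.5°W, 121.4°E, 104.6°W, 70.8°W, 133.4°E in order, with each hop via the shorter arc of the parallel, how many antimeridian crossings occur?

3

Leg 1: -166.4° → -122.5°, shortest Δλ = 43.9° (east) — does not cross 180°.
Leg 2: -122.5° → +121.4°, shortest Δλ = -116.1° (west) — crosses 180°.
Leg 3: +121.4° → -104.6°, shortest Δλ = 134.0° (east) — crosses 180°.
Leg 4: -104.6° → -70.8°, shortest Δλ = 33.8° (east) — does not cross 180°.
Leg 5: -70.8° → +133.4°, shortest Δλ = -155.8° (west) — crosses 180°.
Total crossings: 3.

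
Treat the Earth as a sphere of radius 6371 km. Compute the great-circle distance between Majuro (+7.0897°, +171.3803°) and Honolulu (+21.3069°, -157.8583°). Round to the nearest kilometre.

Δλ = -157.8583 − 171.3803 = -329.2386°; wrapped into (−180°, 180°]: 30.7614°.
Δφ = 21.3069 − 7.0897 = 14.2172°.
a = sin²(Δφ/2) + cos φ₁ · cos φ₂ · sin²(Δλ/2) = 0.080352.
c = 2·atan2(√a, √(1−a)) = 0.57481 rad → d = 6371·c ≈ 3662.12 km.

3662 km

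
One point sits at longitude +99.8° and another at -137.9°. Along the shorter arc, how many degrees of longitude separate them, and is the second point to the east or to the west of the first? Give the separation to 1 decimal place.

Raw difference: -137.9 − 99.8 = -237.7°.
Normalise into (−180°, 180°]: -237.7° + 360° = 122.3°.
Positive ⇒ the second point lies to the east; separation 122.3°.

122.3° east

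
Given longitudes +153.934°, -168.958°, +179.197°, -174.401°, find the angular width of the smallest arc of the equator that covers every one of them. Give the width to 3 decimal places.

37.108°

Sort the longitudes: -174.401°, -168.958°, +153.934°, +179.197°.
Eastward gaps between consecutive values (wrapping around): 5.443°, 322.892°, 25.263°, 6.402°.
Largest gap = 322.892° ⇒ minimal covering band is its complement: 360° − 322.892° = 37.108°.
Band runs from +153.934° eastward to -168.958°, crossing the antimeridian.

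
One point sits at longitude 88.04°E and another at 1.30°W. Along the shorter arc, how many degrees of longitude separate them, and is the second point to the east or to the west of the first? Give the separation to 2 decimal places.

89.34° west

Raw difference: -1.30 − 88.04 = -89.34°.
Normalise into (−180°, 180°]: -89.34° stays -89.34°.
Negative ⇒ the second point lies to the west; separation 89.34°.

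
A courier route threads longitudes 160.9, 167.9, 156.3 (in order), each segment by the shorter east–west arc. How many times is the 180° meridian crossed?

Leg 1: +160.9° → +167.9°, shortest Δλ = 7.0° (east) — does not cross 180°.
Leg 2: +167.9° → +156.3°, shortest Δλ = -11.6° (west) — does not cross 180°.
Total crossings: 0.

0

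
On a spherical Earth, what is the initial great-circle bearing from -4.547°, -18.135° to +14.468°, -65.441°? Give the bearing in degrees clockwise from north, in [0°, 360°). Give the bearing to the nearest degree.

Δλ = -65.441 − -18.135 = -47.306°.
θ = atan2( sin Δλ · cos φ₂ , cos φ₁ · sin φ₂ − sin φ₁ · cos φ₂ · cos Δλ )
  = atan2(-0.71168, 0.30110) = -67.067° → normalised to [0°, 360°): 292.933°.

293°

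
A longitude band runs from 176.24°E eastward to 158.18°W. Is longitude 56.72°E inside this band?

Band width going east from +176.24° to -158.18°: ((-158.18 − 176.24) mod 360) = 25.58°.
Offset of +56.72° east of the west edge: ((56.72 − 176.24) mod 360) = 240.48°.
240.48° > 25.58° ⇒ outside.

No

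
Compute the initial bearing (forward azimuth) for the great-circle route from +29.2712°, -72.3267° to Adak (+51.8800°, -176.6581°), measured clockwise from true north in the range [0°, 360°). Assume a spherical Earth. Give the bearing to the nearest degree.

322°

Δλ = -176.6581 − -72.3267 = -104.3314°.
θ = atan2( sin Δλ · cos φ₂ , cos φ₁ · sin φ₂ − sin φ₁ · cos φ₂ · cos Δλ )
  = atan2(-0.59810, 0.76098) = -38.166° → normalised to [0°, 360°): 321.834°.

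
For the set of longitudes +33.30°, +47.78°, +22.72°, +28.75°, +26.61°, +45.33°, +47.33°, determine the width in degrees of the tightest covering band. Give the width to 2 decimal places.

Sort the longitudes: +22.72°, +26.61°, +28.75°, +33.30°, +45.33°, +47.33°, +47.78°.
Eastward gaps between consecutive values (wrapping around): 3.89°, 2.14°, 4.55°, 12.03°, 2.00°, 0.45°, 334.94°.
Largest gap = 334.94° ⇒ minimal covering band is its complement: 360° − 334.94° = 25.06°.
Band runs from +22.72° eastward to +47.78°.

25.06°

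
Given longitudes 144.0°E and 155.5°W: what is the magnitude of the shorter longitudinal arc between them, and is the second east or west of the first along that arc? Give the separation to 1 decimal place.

Raw difference: -155.5 − 144.0 = -299.5°.
Normalise into (−180°, 180°]: -299.5° + 360° = 60.5°.
Positive ⇒ the second point lies to the east; separation 60.5°.

60.5° east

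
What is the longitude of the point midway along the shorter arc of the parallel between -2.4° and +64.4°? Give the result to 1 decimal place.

+31.0°

Signed shortest Δλ from -2.4° to +64.4° is +66.8°.
Midpoint longitude = -2.4° + (+66.8°)/2 = -2.4° + 33.4° = +31.0°.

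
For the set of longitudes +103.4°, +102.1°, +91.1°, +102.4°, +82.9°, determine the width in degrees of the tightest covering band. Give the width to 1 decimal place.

20.5°

Sort the longitudes: +82.9°, +91.1°, +102.1°, +102.4°, +103.4°.
Eastward gaps between consecutive values (wrapping around): 8.2°, 11.0°, 0.3°, 1.0°, 339.5°.
Largest gap = 339.5° ⇒ minimal covering band is its complement: 360° − 339.5° = 20.5°.
Band runs from +82.9° eastward to +103.4°.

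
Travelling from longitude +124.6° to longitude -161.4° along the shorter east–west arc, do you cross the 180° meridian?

Yes

Naïve |-161.4 − 124.6| = 286.0° > 180°, so the shorter arc goes the other way round — across 180°.
Signed shortest Δλ = ((-161.4 − 124.6 + 180) mod 360) − 180 = 74.0°.
Going east by 74.0° from +124.6° passes through 180° before reaching -161.4°.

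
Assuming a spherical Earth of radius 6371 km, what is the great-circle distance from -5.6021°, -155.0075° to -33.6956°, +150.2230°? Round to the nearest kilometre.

Δλ = 150.2230 − -155.0075 = 305.2305°; wrapped into (−180°, 180°]: -54.7695°.
Δφ = -33.6956 − -5.6021 = -28.0935°.
a = sin²(Δφ/2) + cos φ₁ · cos φ₂ · sin²(Δλ/2) = 0.234092.
c = 2·atan2(√a, √(1−a)) = 1.01005 rad → d = 6371·c ≈ 6435.04 km.

6435 km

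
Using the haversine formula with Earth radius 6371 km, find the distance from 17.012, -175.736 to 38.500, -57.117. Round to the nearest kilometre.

11137 km

Δλ = -57.117 − -175.736 = 118.619°.
Δφ = 38.500 − 17.012 = 21.488°.
a = sin²(Δφ/2) + cos φ₁ · cos φ₂ · sin²(Δλ/2) = 0.588162.
c = 2·atan2(√a, √(1−a)) = 1.74805 rad → d = 6371·c ≈ 11136.80 km.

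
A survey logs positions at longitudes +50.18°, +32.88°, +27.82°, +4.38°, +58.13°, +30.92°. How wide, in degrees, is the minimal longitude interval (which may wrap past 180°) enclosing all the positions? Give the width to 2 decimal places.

53.75°

Sort the longitudes: +4.38°, +27.82°, +30.92°, +32.88°, +50.18°, +58.13°.
Eastward gaps between consecutive values (wrapping around): 23.44°, 3.10°, 1.96°, 17.30°, 7.95°, 306.25°.
Largest gap = 306.25° ⇒ minimal covering band is its complement: 360° − 306.25° = 53.75°.
Band runs from +4.38° eastward to +58.13°.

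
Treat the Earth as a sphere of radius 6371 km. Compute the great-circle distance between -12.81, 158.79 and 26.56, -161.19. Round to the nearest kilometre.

Δλ = -161.19 − 158.79 = -319.98°; wrapped into (−180°, 180°]: 40.02°.
Δφ = 26.56 − -12.81 = 39.37°.
a = sin²(Δφ/2) + cos φ₁ · cos φ₂ · sin²(Δλ/2) = 0.215593.
c = 2·atan2(√a, √(1−a)) = 0.96573 rad → d = 6371·c ≈ 6152.69 km.

6153 km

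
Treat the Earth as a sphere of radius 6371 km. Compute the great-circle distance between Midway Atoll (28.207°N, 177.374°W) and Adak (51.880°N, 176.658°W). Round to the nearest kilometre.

Δλ = -176.658 − -177.374 = 0.716°.
Δφ = 51.880 − 28.207 = 23.673°.
a = sin²(Δφ/2) + cos φ₁ · cos φ₂ · sin²(Δλ/2) = 0.042095.
c = 2·atan2(√a, √(1−a)) = 0.41328 rad → d = 6371·c ≈ 2632.99 km.

2633 km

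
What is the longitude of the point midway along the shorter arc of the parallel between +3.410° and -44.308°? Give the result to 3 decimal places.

Signed shortest Δλ from +3.410° to -44.308° is -47.718°.
Midpoint longitude = +3.410° + (-47.718°)/2 = +3.410° − 23.859° = -20.449°.

-20.449°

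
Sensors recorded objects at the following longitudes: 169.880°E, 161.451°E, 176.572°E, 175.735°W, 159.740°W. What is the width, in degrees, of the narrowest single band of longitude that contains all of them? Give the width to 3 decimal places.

Sort the longitudes: -175.735°, -159.740°, +161.451°, +169.880°, +176.572°.
Eastward gaps between consecutive values (wrapping around): 15.995°, 321.191°, 8.429°, 6.692°, 7.693°.
Largest gap = 321.191° ⇒ minimal covering band is its complement: 360° − 321.191° = 38.809°.
Band runs from +161.451° eastward to -159.740°, crossing the antimeridian.

38.809°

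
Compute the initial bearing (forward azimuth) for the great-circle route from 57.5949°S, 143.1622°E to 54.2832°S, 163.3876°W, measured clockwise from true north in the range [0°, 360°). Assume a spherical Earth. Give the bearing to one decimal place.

106.8°

Δλ = -163.3876 − 143.1622 = -306.5498°; wrapped into (−180°, 180°]: 53.4502°.
θ = atan2( sin Δλ · cos φ₂ , cos φ₁ · sin φ₂ − sin φ₁ · cos φ₂ · cos Δλ )
  = atan2(0.46897, -0.14159) = 106.800° → normalised to [0°, 360°): 106.800°.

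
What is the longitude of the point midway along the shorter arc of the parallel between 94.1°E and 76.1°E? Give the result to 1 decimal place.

Signed shortest Δλ from +94.1° to +76.1° is -18.0°.
Midpoint longitude = +94.1° + (-18.0°)/2 = +94.1° − 9.0° = +85.1°.

85.1°E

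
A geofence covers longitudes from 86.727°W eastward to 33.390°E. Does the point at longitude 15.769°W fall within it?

Band width going east from -86.727° to +33.390°: ((33.390 − -86.727) mod 360) = 120.117°.
Offset of -15.769° east of the west edge: ((-15.769 − -86.727) mod 360) = 70.958°.
70.958° ≤ 120.117° ⇒ inside.

Yes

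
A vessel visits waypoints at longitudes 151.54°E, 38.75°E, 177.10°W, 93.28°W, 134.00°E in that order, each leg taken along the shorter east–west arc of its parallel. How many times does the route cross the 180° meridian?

Leg 1: +151.54° → +38.75°, shortest Δλ = -112.79° (west) — does not cross 180°.
Leg 2: +38.75° → -177.10°, shortest Δλ = 144.15° (east) — crosses 180°.
Leg 3: -177.10° → -93.28°, shortest Δλ = 83.82° (east) — does not cross 180°.
Leg 4: -93.28° → +134.00°, shortest Δλ = -132.72° (west) — crosses 180°.
Total crossings: 2.

2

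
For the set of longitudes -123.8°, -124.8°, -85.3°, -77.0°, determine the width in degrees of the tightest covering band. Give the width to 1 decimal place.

47.8°

Sort the longitudes: -124.8°, -123.8°, -85.3°, -77.0°.
Eastward gaps between consecutive values (wrapping around): 1.0°, 38.5°, 8.3°, 312.2°.
Largest gap = 312.2° ⇒ minimal covering band is its complement: 360° − 312.2° = 47.8°.
Band runs from -124.8° eastward to -77.0°.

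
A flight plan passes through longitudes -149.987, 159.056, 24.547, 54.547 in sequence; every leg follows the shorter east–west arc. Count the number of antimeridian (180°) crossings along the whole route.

Leg 1: -149.987° → +159.056°, shortest Δλ = -50.957° (west) — crosses 180°.
Leg 2: +159.056° → +24.547°, shortest Δλ = -134.509° (west) — does not cross 180°.
Leg 3: +24.547° → +54.547°, shortest Δλ = 30.0° (east) — does not cross 180°.
Total crossings: 1.

1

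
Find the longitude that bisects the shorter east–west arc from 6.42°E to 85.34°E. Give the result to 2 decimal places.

45.88°E

Signed shortest Δλ from +6.42° to +85.34° is +78.92°.
Midpoint longitude = +6.42° + (+78.92°)/2 = +6.42° + 39.46° = +45.88°.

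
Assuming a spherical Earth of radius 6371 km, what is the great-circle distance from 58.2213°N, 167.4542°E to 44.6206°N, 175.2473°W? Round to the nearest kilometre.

Δλ = -175.2473 − 167.4542 = -342.7015°; wrapped into (−180°, 180°]: 17.2985°.
Δφ = 44.6206 − 58.2213 = -13.6007°.
a = sin²(Δφ/2) + cos φ₁ · cos φ₂ · sin²(Δλ/2) = 0.022498.
c = 2·atan2(√a, √(1−a)) = 0.30113 rad → d = 6371·c ≈ 1918.47 km.

1918 km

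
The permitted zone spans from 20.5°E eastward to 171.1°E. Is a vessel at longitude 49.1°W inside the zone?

Band width going east from +20.5° to +171.1°: ((171.1 − 20.5) mod 360) = 150.6°.
Offset of -49.1° east of the west edge: ((-49.1 − 20.5) mod 360) = 290.4°.
290.4° > 150.6° ⇒ outside.

No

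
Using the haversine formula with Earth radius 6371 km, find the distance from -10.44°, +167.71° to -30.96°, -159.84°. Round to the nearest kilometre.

4048 km

Δλ = -159.84 − 167.71 = -327.55°; wrapped into (−180°, 180°]: 32.45°.
Δφ = -30.96 − -10.44 = -20.52°.
a = sin²(Δφ/2) + cos φ₁ · cos φ₂ · sin²(Δλ/2) = 0.097564.
c = 2·atan2(√a, √(1−a)) = 0.63534 rad → d = 6371·c ≈ 4047.73 km.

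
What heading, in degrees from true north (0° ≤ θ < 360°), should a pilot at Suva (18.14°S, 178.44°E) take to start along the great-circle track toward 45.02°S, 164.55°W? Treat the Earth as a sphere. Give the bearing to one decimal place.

Δλ = -164.55 − 178.44 = -342.99°; wrapped into (−180°, 180°]: 17.01°.
θ = atan2( sin Δλ · cos φ₂ , cos φ₁ · sin φ₂ − sin φ₁ · cos φ₂ · cos Δλ )
  = atan2(0.20678, -0.46175) = 155.876° → normalised to [0°, 360°): 155.876°.

155.9°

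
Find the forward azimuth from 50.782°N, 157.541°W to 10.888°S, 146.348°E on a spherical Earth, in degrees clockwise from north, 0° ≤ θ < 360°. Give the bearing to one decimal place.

236.3°

Δλ = 146.348 − -157.541 = 303.889°; wrapped into (−180°, 180°]: -56.111°.
θ = atan2( sin Δλ · cos φ₂ , cos φ₁ · sin φ₂ − sin φ₁ · cos φ₂ · cos Δλ )
  = atan2(-0.81518, -0.54364) = -123.699° → normalised to [0°, 360°): 236.301°.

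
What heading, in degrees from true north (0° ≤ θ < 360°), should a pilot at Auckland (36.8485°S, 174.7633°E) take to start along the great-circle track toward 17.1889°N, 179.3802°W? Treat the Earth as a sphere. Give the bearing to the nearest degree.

7°

Δλ = -179.3802 − 174.7633 = -354.1435°; wrapped into (−180°, 180°]: 5.8565°.
θ = atan2( sin Δλ · cos φ₂ , cos φ₁ · sin φ₂ − sin φ₁ · cos φ₂ · cos Δλ )
  = atan2(0.09748, 0.80641) = 6.893° → normalised to [0°, 360°): 6.893°.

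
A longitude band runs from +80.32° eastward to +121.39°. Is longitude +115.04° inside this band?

Yes

Band width going east from +80.32° to +121.39°: ((121.39 − 80.32) mod 360) = 41.07°.
Offset of +115.04° east of the west edge: ((115.04 − 80.32) mod 360) = 34.72°.
34.72° ≤ 41.07° ⇒ inside.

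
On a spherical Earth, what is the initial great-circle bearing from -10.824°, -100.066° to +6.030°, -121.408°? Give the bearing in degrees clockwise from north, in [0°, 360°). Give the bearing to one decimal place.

307.4°

Δλ = -121.408 − -100.066 = -21.342°.
θ = atan2( sin Δλ · cos φ₂ , cos φ₁ · sin φ₂ − sin φ₁ · cos φ₂ · cos Δλ )
  = atan2(-0.36192, 0.27713) = -52.558° → normalised to [0°, 360°): 307.442°.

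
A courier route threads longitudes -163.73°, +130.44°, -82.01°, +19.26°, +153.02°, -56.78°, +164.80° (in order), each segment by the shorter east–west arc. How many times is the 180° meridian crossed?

4

Leg 1: -163.73° → +130.44°, shortest Δλ = -65.83° (west) — crosses 180°.
Leg 2: +130.44° → -82.01°, shortest Δλ = 147.55° (east) — crosses 180°.
Leg 3: -82.01° → +19.26°, shortest Δλ = 101.27° (east) — does not cross 180°.
Leg 4: +19.26° → +153.02°, shortest Δλ = 133.76° (east) — does not cross 180°.
Leg 5: +153.02° → -56.78°, shortest Δλ = 150.2° (east) — crosses 180°.
Leg 6: -56.78° → +164.80°, shortest Δλ = -138.42° (west) — crosses 180°.
Total crossings: 4.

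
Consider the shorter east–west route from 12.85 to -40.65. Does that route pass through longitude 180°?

Signed shortest Δλ = ((-40.65 − 12.85 + 180) mod 360) − 180 = -53.5°.
Going west by 53.5° from +12.85° reaches -40.65° without touching 180°.

No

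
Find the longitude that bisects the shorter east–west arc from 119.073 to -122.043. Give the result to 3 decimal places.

+178.515°

Signed shortest Δλ from +119.073° to -122.043° is +118.884°.
Midpoint longitude = +119.073° + (+118.884°)/2 = +119.073° + 59.442° = +178.515°.
(The naïve average (+119.073 + -122.043)/2 = -1.485° is on the wrong side of the globe.)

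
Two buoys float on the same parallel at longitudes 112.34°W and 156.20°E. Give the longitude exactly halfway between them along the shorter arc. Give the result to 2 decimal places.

158.07°W

Signed shortest Δλ from -112.34° to +156.20° is -91.46°.
Midpoint longitude = -112.34° + (-91.46°)/2 = -112.34° − 45.73° = -158.07°.
(The naïve average (-112.34 + +156.20)/2 = 21.93° is on the wrong side of the globe.)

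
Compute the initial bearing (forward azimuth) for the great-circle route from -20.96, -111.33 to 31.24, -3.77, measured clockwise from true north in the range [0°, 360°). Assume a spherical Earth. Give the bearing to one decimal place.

64.3°

Δλ = -3.77 − -111.33 = 107.56°.
θ = atan2( sin Δλ · cos φ₂ , cos φ₁ · sin φ₂ − sin φ₁ · cos φ₂ · cos Δλ )
  = atan2(0.81516, 0.39203) = 64.316° → normalised to [0°, 360°): 64.316°.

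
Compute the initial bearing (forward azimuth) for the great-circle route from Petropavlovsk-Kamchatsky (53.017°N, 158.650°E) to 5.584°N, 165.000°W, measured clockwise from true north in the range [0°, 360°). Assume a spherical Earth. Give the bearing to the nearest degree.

135°

Δλ = -165.000 − 158.650 = -323.650°; wrapped into (−180°, 180°]: 36.350°.
θ = atan2( sin Δλ · cos φ₂ , cos φ₁ · sin φ₂ − sin φ₁ · cos φ₂ · cos Δλ )
  = atan2(0.58990, -0.58178) = 134.603° → normalised to [0°, 360°): 134.603°.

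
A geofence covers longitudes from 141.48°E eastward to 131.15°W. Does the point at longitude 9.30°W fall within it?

Band width going east from +141.48° to -131.15°: ((-131.15 − 141.48) mod 360) = 87.37°.
Offset of -9.30° east of the west edge: ((-9.30 − 141.48) mod 360) = 209.22°.
209.22° > 87.37° ⇒ outside.

No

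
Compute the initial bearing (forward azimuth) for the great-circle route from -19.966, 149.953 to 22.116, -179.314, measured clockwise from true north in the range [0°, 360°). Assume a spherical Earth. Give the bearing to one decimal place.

37.1°

Δλ = -179.314 − 149.953 = -329.267°; wrapped into (−180°, 180°]: 30.733°.
θ = atan2( sin Δλ · cos φ₂ , cos φ₁ · sin φ₂ − sin φ₁ · cos φ₂ · cos Δλ )
  = atan2(0.47344, 0.62577) = 37.110° → normalised to [0°, 360°): 37.110°.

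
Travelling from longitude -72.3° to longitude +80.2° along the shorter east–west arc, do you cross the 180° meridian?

No

Signed shortest Δλ = ((80.2 − -72.3 + 180) mod 360) − 180 = 152.5°.
Going east by 152.5° from -72.3° reaches +80.2° without touching 180°.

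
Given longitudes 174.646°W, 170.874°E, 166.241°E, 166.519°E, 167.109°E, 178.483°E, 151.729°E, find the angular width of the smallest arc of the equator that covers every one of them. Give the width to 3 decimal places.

33.625°

Sort the longitudes: -174.646°, +151.729°, +166.241°, +166.519°, +167.109°, +170.874°, +178.483°.
Eastward gaps between consecutive values (wrapping around): 326.375°, 14.512°, 0.278°, 0.590°, 3.765°, 7.609°, 6.871°.
Largest gap = 326.375° ⇒ minimal covering band is its complement: 360° − 326.375° = 33.625°.
Band runs from +151.729° eastward to -174.646°, crossing the antimeridian.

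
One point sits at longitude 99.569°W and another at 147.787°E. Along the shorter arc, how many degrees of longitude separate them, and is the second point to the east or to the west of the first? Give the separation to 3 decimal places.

112.644° west

Raw difference: 147.787 − -99.569 = 247.356°.
Normalise into (−180°, 180°]: 247.356° − 360° = -112.644°.
Negative ⇒ the second point lies to the west; separation 112.644°.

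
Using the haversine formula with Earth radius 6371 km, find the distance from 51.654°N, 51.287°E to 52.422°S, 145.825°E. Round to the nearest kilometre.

14528 km

Δλ = 145.825 − 51.287 = 94.538°.
Δφ = -52.422 − 51.654 = -104.076°.
a = sin²(Δφ/2) + cos φ₁ · cos φ₂ · sin²(Δλ/2) = 0.825747.
c = 2·atan2(√a, √(1−a)) = 2.28035 rad → d = 6371·c ≈ 14528.11 km.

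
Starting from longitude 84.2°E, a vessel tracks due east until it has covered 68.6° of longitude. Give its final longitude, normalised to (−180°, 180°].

152.8°E

Start at +84.2°; shift +68.6° → +152.8°.
+152.8° already lies in (−180°, 180°].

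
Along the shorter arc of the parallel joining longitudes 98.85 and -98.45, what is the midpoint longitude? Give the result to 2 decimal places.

-179.80°

Signed shortest Δλ from +98.85° to -98.45° is +162.70°.
Midpoint longitude = +98.85° + (+162.70°)/2 = +98.85° + 81.35° = +180.20°.
Normalise into (−180°, 180°]: -179.80°.
(The naïve average (+98.85 + -98.45)/2 = 0.2° is on the wrong side of the globe.)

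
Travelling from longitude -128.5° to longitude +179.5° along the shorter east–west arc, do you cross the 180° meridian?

Yes

Naïve |179.5 − -128.5| = 308.0° > 180°, so the shorter arc goes the other way round — across 180°.
Signed shortest Δλ = ((179.5 − -128.5 + 180) mod 360) − 180 = -52.0°.
Going west by 52.0° from -128.5° passes through 180° before reaching +179.5°.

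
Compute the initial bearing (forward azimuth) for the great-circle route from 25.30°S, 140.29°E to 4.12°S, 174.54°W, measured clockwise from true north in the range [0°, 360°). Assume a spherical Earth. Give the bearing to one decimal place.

71.6°

Δλ = -174.54 − 140.29 = -314.83°; wrapped into (−180°, 180°]: 45.17°.
θ = atan2( sin Δλ · cos φ₂ , cos φ₁ · sin φ₂ − sin φ₁ · cos φ₂ · cos Δλ )
  = atan2(0.70737, 0.23556) = 71.582° → normalised to [0°, 360°): 71.582°.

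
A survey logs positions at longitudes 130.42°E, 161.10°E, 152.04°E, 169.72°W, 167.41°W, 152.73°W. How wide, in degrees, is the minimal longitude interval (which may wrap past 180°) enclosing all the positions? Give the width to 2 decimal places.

Sort the longitudes: -169.72°, -167.41°, -152.73°, +130.42°, +152.04°, +161.10°.
Eastward gaps between consecutive values (wrapping around): 2.31°, 14.68°, 283.15°, 21.62°, 9.06°, 29.18°.
Largest gap = 283.15° ⇒ minimal covering band is its complement: 360° − 283.15° = 76.85°.
Band runs from +130.42° eastward to -152.73°, crossing the antimeridian.

76.85°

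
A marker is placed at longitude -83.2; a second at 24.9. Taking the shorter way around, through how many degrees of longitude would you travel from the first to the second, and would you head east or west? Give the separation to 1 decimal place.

Raw difference: 24.9 − -83.2 = 108.1°.
Normalise into (−180°, 180°]: 108.1° stays 108.1°.
Positive ⇒ the second point lies to the east; separation 108.1°.

108.1° east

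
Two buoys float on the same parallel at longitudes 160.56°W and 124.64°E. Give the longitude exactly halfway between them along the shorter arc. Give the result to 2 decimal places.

Signed shortest Δλ from -160.56° to +124.64° is -74.80°.
Midpoint longitude = -160.56° + (-74.80°)/2 = -160.56° − 37.40° = -197.96°.
Normalise into (−180°, 180°]: +162.04°.
(The naïve average (-160.56 + +124.64)/2 = -17.96° is on the wrong side of the globe.)

162.04°E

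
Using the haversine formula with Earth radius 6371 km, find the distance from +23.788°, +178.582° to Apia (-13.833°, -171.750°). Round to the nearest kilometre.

Δλ = -171.750 − 178.582 = -350.332°; wrapped into (−180°, 180°]: 9.668°.
Δφ = -13.833 − 23.788 = -37.621°.
a = sin²(Δφ/2) + cos φ₁ · cos φ₂ · sin²(Δλ/2) = 0.110277.
c = 2·atan2(√a, √(1−a)) = 0.67701 rad → d = 6371·c ≈ 4313.26 km.

4313 km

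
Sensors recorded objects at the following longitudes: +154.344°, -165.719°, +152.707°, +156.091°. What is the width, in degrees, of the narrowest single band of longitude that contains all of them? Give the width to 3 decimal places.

Sort the longitudes: -165.719°, +152.707°, +154.344°, +156.091°.
Eastward gaps between consecutive values (wrapping around): 318.426°, 1.637°, 1.747°, 38.190°.
Largest gap = 318.426° ⇒ minimal covering band is its complement: 360° − 318.426° = 41.574°.
Band runs from +152.707° eastward to -165.719°, crossing the antimeridian.

41.574°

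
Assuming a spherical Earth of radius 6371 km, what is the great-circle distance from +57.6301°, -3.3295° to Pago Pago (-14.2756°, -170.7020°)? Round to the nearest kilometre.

15079 km

Δλ = -170.7020 − -3.3295 = -167.3725°.
Δφ = -14.2756 − 57.6301 = -71.9057°.
a = sin²(Δφ/2) + cos φ₁ · cos φ₂ · sin²(Δλ/2) = 0.857285.
c = 2·atan2(√a, √(1−a)) = 2.36681 rad → d = 6371·c ≈ 15078.92 km.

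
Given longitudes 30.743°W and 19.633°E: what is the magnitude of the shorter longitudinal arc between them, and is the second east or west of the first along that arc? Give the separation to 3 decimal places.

50.376° east

Raw difference: 19.633 − -30.743 = 50.376°.
Normalise into (−180°, 180°]: 50.376° stays 50.376°.
Positive ⇒ the second point lies to the east; separation 50.376°.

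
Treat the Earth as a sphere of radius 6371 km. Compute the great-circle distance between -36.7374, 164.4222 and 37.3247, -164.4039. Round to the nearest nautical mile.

4772 nmi

Δλ = -164.4039 − 164.4222 = -328.8261°; wrapped into (−180°, 180°]: 31.1739°.
Δφ = 37.3247 − -36.7374 = 74.0621°.
a = sin²(Δφ/2) + cos φ₁ · cos φ₂ · sin²(Δλ/2) = 0.408713.
c = 2·atan2(√a, √(1−a)) = 1.38719 rad → d = 6371·c ≈ 8837.81 km ≈ 4772.03 nmi.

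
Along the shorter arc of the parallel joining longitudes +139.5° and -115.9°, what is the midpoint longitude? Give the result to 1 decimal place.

Signed shortest Δλ from +139.5° to -115.9° is +104.6°.
Midpoint longitude = +139.5° + (+104.6°)/2 = +139.5° + 52.3° = +191.8°.
Normalise into (−180°, 180°]: -168.2°.
(The naïve average (+139.5 + -115.9)/2 = 11.8° is on the wrong side of the globe.)

-168.2°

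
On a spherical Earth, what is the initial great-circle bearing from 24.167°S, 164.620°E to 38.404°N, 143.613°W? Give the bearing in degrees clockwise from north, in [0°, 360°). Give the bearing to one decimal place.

Δλ = -143.613 − 164.620 = -308.233°; wrapped into (−180°, 180°]: 51.767°.
θ = atan2( sin Δλ · cos φ₂ , cos φ₁ · sin φ₂ − sin φ₁ · cos φ₂ · cos Δλ )
  = atan2(0.61556, 0.76530) = 38.811° → normalised to [0°, 360°): 38.811°.

38.8°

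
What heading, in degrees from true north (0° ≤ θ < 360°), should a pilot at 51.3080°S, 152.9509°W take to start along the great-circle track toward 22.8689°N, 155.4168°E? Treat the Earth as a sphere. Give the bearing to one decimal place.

313.7°

Δλ = 155.4168 − -152.9509 = 308.3677°; wrapped into (−180°, 180°]: -51.6323°.
θ = atan2( sin Δλ · cos φ₂ , cos φ₁ · sin φ₂ − sin φ₁ · cos φ₂ · cos Δλ )
  = atan2(-0.72241, 0.68933) = -46.342° → normalised to [0°, 360°): 313.658°.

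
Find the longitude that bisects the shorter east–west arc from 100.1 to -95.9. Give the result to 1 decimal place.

-177.9°

Signed shortest Δλ from +100.1° to -95.9° is +164.0°.
Midpoint longitude = +100.1° + (+164.0°)/2 = +100.1° + 82.0° = +182.1°.
Normalise into (−180°, 180°]: -177.9°.
(The naïve average (+100.1 + -95.9)/2 = 2.1° is on the wrong side of the globe.)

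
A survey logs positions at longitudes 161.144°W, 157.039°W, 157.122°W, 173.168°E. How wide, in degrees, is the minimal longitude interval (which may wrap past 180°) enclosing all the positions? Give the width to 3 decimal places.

29.793°

Sort the longitudes: -161.144°, -157.122°, -157.039°, +173.168°.
Eastward gaps between consecutive values (wrapping around): 4.022°, 0.083°, 330.207°, 25.688°.
Largest gap = 330.207° ⇒ minimal covering band is its complement: 360° − 330.207° = 29.793°.
Band runs from +173.168° eastward to -157.039°, crossing the antimeridian.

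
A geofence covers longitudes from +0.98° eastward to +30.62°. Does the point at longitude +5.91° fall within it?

Yes

Band width going east from +0.98° to +30.62°: ((30.62 − 0.98) mod 360) = 29.64°.
Offset of +5.91° east of the west edge: ((5.91 − 0.98) mod 360) = 4.93°.
4.93° ≤ 29.64° ⇒ inside.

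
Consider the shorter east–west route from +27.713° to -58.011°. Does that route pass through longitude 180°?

Signed shortest Δλ = ((-58.011 − 27.713 + 180) mod 360) − 180 = -85.724°.
Going west by 85.724° from +27.713° reaches -58.011° without touching 180°.

No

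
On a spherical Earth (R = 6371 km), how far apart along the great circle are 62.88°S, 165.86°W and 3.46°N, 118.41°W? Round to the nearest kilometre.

Δλ = -118.41 − -165.86 = 47.45°.
Δφ = 3.46 − -62.88 = 66.34°.
a = sin²(Δφ/2) + cos φ₁ · cos φ₂ · sin²(Δλ/2) = 0.373007.
c = 2·atan2(√a, √(1−a)) = 1.31400 rad → d = 6371·c ≈ 8371.47 km.

8371 km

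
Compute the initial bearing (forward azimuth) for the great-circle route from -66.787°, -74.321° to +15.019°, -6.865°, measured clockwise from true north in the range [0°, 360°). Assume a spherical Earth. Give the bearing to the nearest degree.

Δλ = -6.865 − -74.321 = 67.456°.
θ = atan2( sin Δλ · cos φ₂ , cos φ₁ · sin φ₂ − sin φ₁ · cos φ₂ · cos Δλ )
  = atan2(0.89204, 0.44246) = 63.618° → normalised to [0°, 360°): 63.618°.

64°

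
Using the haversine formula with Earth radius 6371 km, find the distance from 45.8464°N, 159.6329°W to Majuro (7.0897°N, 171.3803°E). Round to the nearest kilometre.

5128 km

Δλ = 171.3803 − -159.6329 = 331.0132°; wrapped into (−180°, 180°]: -28.9868°.
Δφ = 7.0897 − 45.8464 = -38.7567°.
a = sin²(Δφ/2) + cos φ₁ · cos φ₂ · sin²(Δλ/2) = 0.153391.
c = 2·atan2(√a, √(1−a)) = 0.80485 rad → d = 6371·c ≈ 5127.71 km.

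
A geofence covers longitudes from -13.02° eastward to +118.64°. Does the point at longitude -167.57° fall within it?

Band width going east from -13.02° to +118.64°: ((118.64 − -13.02) mod 360) = 131.66°.
Offset of -167.57° east of the west edge: ((-167.57 − -13.02) mod 360) = 205.45°.
205.45° > 131.66° ⇒ outside.

No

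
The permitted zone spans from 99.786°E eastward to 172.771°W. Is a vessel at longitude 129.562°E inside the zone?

Band width going east from +99.786° to -172.771°: ((-172.771 − 99.786) mod 360) = 87.443°.
Offset of +129.562° east of the west edge: ((129.562 − 99.786) mod 360) = 29.776°.
29.776° ≤ 87.443° ⇒ inside.

Yes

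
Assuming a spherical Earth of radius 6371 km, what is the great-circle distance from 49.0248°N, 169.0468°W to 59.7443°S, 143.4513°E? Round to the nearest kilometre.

12832 km

Δλ = 143.4513 − -169.0468 = 312.4981°; wrapped into (−180°, 180°]: -47.5019°.
Δφ = -59.7443 − 49.0248 = -108.7691°.
a = sin²(Δφ/2) + cos φ₁ · cos φ₂ · sin²(Δλ/2) = 0.714474.
c = 2·atan2(√a, √(1−a)) = 2.01412 rad → d = 6371·c ≈ 12831.98 km.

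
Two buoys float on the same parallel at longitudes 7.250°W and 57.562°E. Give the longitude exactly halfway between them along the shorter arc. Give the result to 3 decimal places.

25.156°E

Signed shortest Δλ from -7.250° to +57.562° is +64.812°.
Midpoint longitude = -7.250° + (+64.812°)/2 = -7.250° + 32.406° = +25.156°.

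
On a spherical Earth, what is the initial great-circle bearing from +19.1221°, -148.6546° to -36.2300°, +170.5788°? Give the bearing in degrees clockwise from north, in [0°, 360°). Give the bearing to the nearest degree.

Δλ = 170.5788 − -148.6546 = 319.2334°; wrapped into (−180°, 180°]: -40.7666°.
θ = atan2( sin Δλ · cos φ₂ , cos φ₁ · sin φ₂ − sin φ₁ · cos φ₂ · cos Δλ )
  = atan2(-0.52673, -0.75855) = -145.224° → normalised to [0°, 360°): 214.776°.

215°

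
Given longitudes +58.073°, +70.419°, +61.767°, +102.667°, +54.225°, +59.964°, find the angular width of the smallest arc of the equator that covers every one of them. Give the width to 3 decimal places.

48.442°

Sort the longitudes: +54.225°, +58.073°, +59.964°, +61.767°, +70.419°, +102.667°.
Eastward gaps between consecutive values (wrapping around): 3.848°, 1.891°, 1.803°, 8.652°, 32.248°, 311.558°.
Largest gap = 311.558° ⇒ minimal covering band is its complement: 360° − 311.558° = 48.442°.
Band runs from +54.225° eastward to +102.667°.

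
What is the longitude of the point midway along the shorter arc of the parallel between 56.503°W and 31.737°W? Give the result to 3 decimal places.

Signed shortest Δλ from -56.503° to -31.737° is +24.766°.
Midpoint longitude = -56.503° + (+24.766°)/2 = -56.503° + 12.383° = -44.120°.

44.120°W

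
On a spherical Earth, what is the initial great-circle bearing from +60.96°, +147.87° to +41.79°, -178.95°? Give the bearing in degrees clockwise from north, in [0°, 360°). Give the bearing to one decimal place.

Δλ = -178.95 − 147.87 = -326.82°; wrapped into (−180°, 180°]: 33.18°.
θ = atan2( sin Δλ · cos φ₂ , cos φ₁ · sin φ₂ − sin φ₁ · cos φ₂ · cos Δλ )
  = atan2(0.40804, -0.22209) = 118.559° → normalised to [0°, 360°): 118.559°.

118.6°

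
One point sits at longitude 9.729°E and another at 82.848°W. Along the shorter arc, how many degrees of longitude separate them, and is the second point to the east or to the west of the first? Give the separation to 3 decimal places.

92.577° west

Raw difference: -82.848 − 9.729 = -92.577°.
Normalise into (−180°, 180°]: -92.577° stays -92.577°.
Negative ⇒ the second point lies to the west; separation 92.577°.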